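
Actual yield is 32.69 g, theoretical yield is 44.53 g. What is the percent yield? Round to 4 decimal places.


% yield = 100 * actual / theoretical
% yield = 100 * 32.69 / 44.53
% yield = 73.41118347 %, rounded to 4 dp:

73.4112 %


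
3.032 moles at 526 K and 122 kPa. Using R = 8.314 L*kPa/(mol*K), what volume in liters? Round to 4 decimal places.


PV = nRT, solve for V = nRT / P.
nRT = 3.032 * 8.314 * 526 = 13259.4332
V = 13259.4332 / 122
V = 108.68387869 L, rounded to 4 dp:

108.6839 L


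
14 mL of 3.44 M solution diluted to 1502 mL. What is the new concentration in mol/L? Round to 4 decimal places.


Dilution: M1*V1 = M2*V2, solve for M2.
M2 = M1*V1 / V2
M2 = 3.44 * 14 / 1502
M2 = 48.16 / 1502
M2 = 0.03206391 mol/L, rounded to 4 dp:

0.0321 mol/L


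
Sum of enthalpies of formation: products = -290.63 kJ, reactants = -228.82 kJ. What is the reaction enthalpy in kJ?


dH_rxn = sum(dH_f products) - sum(dH_f reactants)
dH_rxn = -290.63 - (-228.82)
dH_rxn = -61.81 kJ:

-61.81 kJ


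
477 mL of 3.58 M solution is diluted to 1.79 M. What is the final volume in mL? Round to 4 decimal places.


Dilution: M1*V1 = M2*V2, solve for V2.
V2 = M1*V1 / M2
V2 = 3.58 * 477 / 1.79
V2 = 1707.66 / 1.79
V2 = 954.0 mL, rounded to 4 dp:

954.0000 mL


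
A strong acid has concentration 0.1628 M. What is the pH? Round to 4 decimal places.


A strong acid dissociates completely, so [H+] equals the given concentration.
pH = -log10([H+]) = -log10(0.1628)
pH = 0.7883456, rounded to 4 dp:

0.7883


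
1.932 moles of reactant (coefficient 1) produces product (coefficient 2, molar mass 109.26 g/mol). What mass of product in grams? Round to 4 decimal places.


Use the coefficient ratio to convert reactant moles to product moles, then multiply by the product's molar mass.
moles_P = moles_R * (coeff_P / coeff_R) = 1.932 * (2/1) = 3.864
mass_P = moles_P * M_P = 3.864 * 109.26
mass_P = 422.18064 g, rounded to 4 dp:

422.1806 g


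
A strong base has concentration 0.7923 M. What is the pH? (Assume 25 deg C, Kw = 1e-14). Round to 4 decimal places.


A strong base dissociates completely, so [OH-] equals the given concentration.
pOH = -log10([OH-]) = -log10(0.7923) = 0.10111
pH = 14 - pOH = 14 - 0.10111
pH = 13.89889, rounded to 4 dp:

13.8989


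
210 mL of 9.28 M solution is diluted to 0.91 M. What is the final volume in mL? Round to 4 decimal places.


Dilution: M1*V1 = M2*V2, solve for V2.
V2 = M1*V1 / M2
V2 = 9.28 * 210 / 0.91
V2 = 1948.8 / 0.91
V2 = 2141.53846154 mL, rounded to 4 dp:

2141.5385 mL


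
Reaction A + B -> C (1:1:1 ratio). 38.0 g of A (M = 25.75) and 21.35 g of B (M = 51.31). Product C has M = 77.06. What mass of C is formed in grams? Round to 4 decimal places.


Find moles of each reactant; the smaller value is the limiting reagent in a 1:1:1 reaction, so moles_C equals moles of the limiter.
n_A = mass_A / M_A = 38.0 / 25.75 = 1.475728 mol
n_B = mass_B / M_B = 21.35 / 51.31 = 0.416098 mol
Limiting reagent: B (smaller), n_limiting = 0.416098 mol
mass_C = n_limiting * M_C = 0.416098 * 77.06
mass_C = 32.06451188 g, rounded to 4 dp:

32.0645 g


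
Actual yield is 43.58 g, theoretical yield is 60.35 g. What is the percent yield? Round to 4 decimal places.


% yield = 100 * actual / theoretical
% yield = 100 * 43.58 / 60.35
% yield = 72.21209611 %, rounded to 4 dp:

72.2121 %


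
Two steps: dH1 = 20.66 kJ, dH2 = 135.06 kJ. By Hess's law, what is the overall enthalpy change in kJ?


Hess's law: enthalpy is a state function, so add the step enthalpies.
dH_total = dH1 + dH2 = 20.66 + (135.06)
dH_total = 155.72 kJ:

155.72 kJ


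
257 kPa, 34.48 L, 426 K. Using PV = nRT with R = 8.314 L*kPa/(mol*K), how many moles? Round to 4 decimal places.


PV = nRT, solve for n = PV / (RT).
PV = 257 * 34.48 = 8861.36
RT = 8.314 * 426 = 3541.764
n = 8861.36 / 3541.764
n = 2.5019623 mol, rounded to 4 dp:

2.5020 mol


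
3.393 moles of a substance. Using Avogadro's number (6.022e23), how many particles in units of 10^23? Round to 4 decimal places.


N = n * NA, then divide by 1e23 for the requested units.
N / 1e23 = n * 6.022
N / 1e23 = 3.393 * 6.022
N / 1e23 = 20.432646, rounded to 4 dp:

20.4326


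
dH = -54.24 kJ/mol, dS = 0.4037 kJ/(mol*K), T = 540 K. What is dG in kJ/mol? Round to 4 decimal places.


Gibbs: dG = dH - T*dS (consistent units, dS already in kJ/(mol*K)).
T*dS = 540 * 0.4037 = 217.998
dG = -54.24 - (217.998)
dG = -272.238 kJ/mol, rounded to 4 dp:

-272.2380 kJ/mol


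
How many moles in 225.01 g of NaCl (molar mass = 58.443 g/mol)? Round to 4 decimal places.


n = mass / M
n = 225.01 / 58.443
n = 3.85007614 mol, rounded to 4 dp:

3.8501 mol


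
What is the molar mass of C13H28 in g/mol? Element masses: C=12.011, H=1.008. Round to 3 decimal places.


M = sum(count * atomic_mass) over atoms.
M = 13*12.011 + 28*1.008
M = 156.143 + 28.224
M = 184.367 g/mol, rounded to 3 dp:

184.367 g/mol


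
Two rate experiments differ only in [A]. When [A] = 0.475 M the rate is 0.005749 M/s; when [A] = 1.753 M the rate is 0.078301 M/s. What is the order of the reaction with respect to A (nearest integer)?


Rate is proportional to [A]^n, so rate2/rate1 = ([A]2/[A]1)^n. Take logs to solve for n.
rate2/rate1 = 0.078301 / 0.005749 = 13.6199
[A]2/[A]1 = 1.753 / 0.475 = 3.6905
n = ln(13.6199) / ln(3.6905) = 2.0
Nearest integer order:

2


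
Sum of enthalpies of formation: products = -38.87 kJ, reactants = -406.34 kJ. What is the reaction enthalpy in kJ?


dH_rxn = sum(dH_f products) - sum(dH_f reactants)
dH_rxn = -38.87 - (-406.34)
dH_rxn = 367.47 kJ:

367.47 kJ


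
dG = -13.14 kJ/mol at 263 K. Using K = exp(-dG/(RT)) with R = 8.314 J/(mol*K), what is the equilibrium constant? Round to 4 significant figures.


dG is in kJ/mol; multiply by 1000 to match R in J/(mol*K).
RT = 8.314 * 263 = 2186.582 J/mol
exponent = -dG*1000 / (RT) = -(-13.14*1000) / 2186.582 = 6.00937902
K = exp(6.00937902)
K = 407.23036, rounded to 4 significant figures:

407.2


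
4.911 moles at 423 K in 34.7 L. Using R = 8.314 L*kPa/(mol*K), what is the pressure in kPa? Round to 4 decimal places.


PV = nRT, solve for P = nRT / V.
nRT = 4.911 * 8.314 * 423 = 17271.1128
P = 17271.1128 / 34.7
P = 497.72659366 kPa, rounded to 4 dp:

497.7266 kPa


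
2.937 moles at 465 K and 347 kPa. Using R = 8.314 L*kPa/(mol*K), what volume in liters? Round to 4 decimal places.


PV = nRT, solve for V = nRT / P.
nRT = 2.937 * 8.314 * 465 = 11354.4714
V = 11354.4714 / 347
V = 32.7218196 L, rounded to 4 dp:

32.7218 L


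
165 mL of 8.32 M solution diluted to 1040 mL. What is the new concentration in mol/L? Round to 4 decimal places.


Dilution: M1*V1 = M2*V2, solve for M2.
M2 = M1*V1 / V2
M2 = 8.32 * 165 / 1040
M2 = 1372.8 / 1040
M2 = 1.32 mol/L, rounded to 4 dp:

1.3200 mol/L


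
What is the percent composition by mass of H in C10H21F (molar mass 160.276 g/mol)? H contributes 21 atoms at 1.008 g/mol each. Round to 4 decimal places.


pct = 100 * (n_elem * M_elem) / M_total
mass_contribution = 21 * 1.008 = 21.168 g/mol
pct = 100 * 21.168 / 160.276
pct = 13.20721755 %, rounded to 4 dp:

13.2072 %


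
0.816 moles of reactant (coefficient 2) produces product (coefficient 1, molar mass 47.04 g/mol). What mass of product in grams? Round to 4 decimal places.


Use the coefficient ratio to convert reactant moles to product moles, then multiply by the product's molar mass.
moles_P = moles_R * (coeff_P / coeff_R) = 0.816 * (1/2) = 0.408
mass_P = moles_P * M_P = 0.408 * 47.04
mass_P = 19.19232 g, rounded to 4 dp:

19.1923 g


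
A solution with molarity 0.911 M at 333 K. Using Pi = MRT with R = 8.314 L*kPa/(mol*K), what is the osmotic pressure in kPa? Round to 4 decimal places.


Osmotic pressure (van't Hoff): Pi = M*R*T.
RT = 8.314 * 333 = 2768.562
Pi = 0.911 * 2768.562
Pi = 2522.159982 kPa, rounded to 4 dp:

2522.1600 kPa


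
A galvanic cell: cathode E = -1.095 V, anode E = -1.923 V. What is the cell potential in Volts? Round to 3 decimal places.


Standard cell potential: E_cell = E_cathode - E_anode.
E_cell = -1.095 - (-1.923)
E_cell = 0.828 V, rounded to 3 dp:

0.828 V


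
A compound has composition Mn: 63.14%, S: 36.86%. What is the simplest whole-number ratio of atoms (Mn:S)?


Assume 100 g of compound, divide each mass% by atomic mass to get moles, then normalize by the smallest to get a raw atom ratio.
Moles per 100 g: Mn: 63.14/54.938 = 1.1493, S: 36.86/32.065 = 1.1495
Raw ratio (divide by min = 1.1493): Mn: 1.0, S: 1.0
Multiply by 1 to clear fractions: Mn: 1.0 ~= 1, S: 1.0 ~= 1
Reduce by GCD to get the simplest whole-number ratio:

1:1


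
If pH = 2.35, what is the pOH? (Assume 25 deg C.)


At 25 deg C, pH + pOH = 14.
pOH = 14 - pH = 14 - 2.35
pOH = 11.65:

11.65


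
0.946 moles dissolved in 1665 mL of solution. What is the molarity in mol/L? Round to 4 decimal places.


Convert volume to liters: V_L = V_mL / 1000.
V_L = 1665 / 1000 = 1.665 L
M = n / V_L = 0.946 / 1.665
M = 0.56816817 mol/L, rounded to 4 dp:

0.5682 mol/L


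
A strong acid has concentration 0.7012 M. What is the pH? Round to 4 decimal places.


A strong acid dissociates completely, so [H+] equals the given concentration.
pH = -log10([H+]) = -log10(0.7012)
pH = 0.15415809, rounded to 4 dp:

0.1542


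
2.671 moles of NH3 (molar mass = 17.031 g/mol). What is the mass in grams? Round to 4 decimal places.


mass = n * M
mass = 2.671 * 17.031
mass = 45.489801 g, rounded to 4 dp:

45.4898 g


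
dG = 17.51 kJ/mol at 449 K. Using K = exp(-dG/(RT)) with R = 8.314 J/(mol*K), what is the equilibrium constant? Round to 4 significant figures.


dG is in kJ/mol; multiply by 1000 to match R in J/(mol*K).
RT = 8.314 * 449 = 3732.986 J/mol
exponent = -dG*1000 / (RT) = -(17.51*1000) / 3732.986 = -4.69061497
K = exp(-4.69061497)
K = 0.0091810384, rounded to 4 significant figures:

0.009181


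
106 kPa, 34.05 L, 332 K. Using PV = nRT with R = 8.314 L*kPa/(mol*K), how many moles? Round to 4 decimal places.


PV = nRT, solve for n = PV / (RT).
PV = 106 * 34.05 = 3609.3
RT = 8.314 * 332 = 2760.248
n = 3609.3 / 2760.248
n = 1.3075999 mol, rounded to 4 dp:

1.3076 mol


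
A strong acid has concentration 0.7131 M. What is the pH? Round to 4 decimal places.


A strong acid dissociates completely, so [H+] equals the given concentration.
pH = -log10([H+]) = -log10(0.7131)
pH = 0.14684956, rounded to 4 dp:

0.1468


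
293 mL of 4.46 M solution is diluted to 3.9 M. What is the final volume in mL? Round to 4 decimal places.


Dilution: M1*V1 = M2*V2, solve for V2.
V2 = M1*V1 / M2
V2 = 4.46 * 293 / 3.9
V2 = 1306.78 / 3.9
V2 = 335.07179487 mL, rounded to 4 dp:

335.0718 mL


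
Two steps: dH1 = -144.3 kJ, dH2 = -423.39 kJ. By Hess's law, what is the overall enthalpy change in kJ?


Hess's law: enthalpy is a state function, so add the step enthalpies.
dH_total = dH1 + dH2 = -144.3 + (-423.39)
dH_total = -567.69 kJ:

-567.69 kJ


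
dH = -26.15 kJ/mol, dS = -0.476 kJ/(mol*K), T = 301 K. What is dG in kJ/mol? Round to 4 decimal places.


Gibbs: dG = dH - T*dS (consistent units, dS already in kJ/(mol*K)).
T*dS = 301 * -0.476 = -143.276
dG = -26.15 - (-143.276)
dG = 117.126 kJ/mol, rounded to 4 dp:

117.1260 kJ/mol


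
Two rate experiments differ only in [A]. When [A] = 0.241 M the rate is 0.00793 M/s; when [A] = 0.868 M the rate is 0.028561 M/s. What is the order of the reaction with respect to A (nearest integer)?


Rate is proportional to [A]^n, so rate2/rate1 = ([A]2/[A]1)^n. Take logs to solve for n.
rate2/rate1 = 0.028561 / 0.00793 = 3.6016
[A]2/[A]1 = 0.868 / 0.241 = 3.6017
n = ln(3.6016) / ln(3.6017) = 1.0
Nearest integer order:

1


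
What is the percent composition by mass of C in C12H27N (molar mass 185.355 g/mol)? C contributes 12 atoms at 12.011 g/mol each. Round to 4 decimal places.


pct = 100 * (n_elem * M_elem) / M_total
mass_contribution = 12 * 12.011 = 144.132 g/mol
pct = 100 * 144.132 / 185.355
pct = 77.7599741 %, rounded to 4 dp:

77.7600 %


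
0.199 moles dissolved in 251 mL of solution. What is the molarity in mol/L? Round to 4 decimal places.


Convert volume to liters: V_L = V_mL / 1000.
V_L = 251 / 1000 = 0.251 L
M = n / V_L = 0.199 / 0.251
M = 0.79282869 mol/L, rounded to 4 dp:

0.7928 mol/L


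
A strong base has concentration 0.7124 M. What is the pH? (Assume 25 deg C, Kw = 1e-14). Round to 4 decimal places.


A strong base dissociates completely, so [OH-] equals the given concentration.
pOH = -log10([OH-]) = -log10(0.7124) = 0.147276
pH = 14 - pOH = 14 - 0.147276
pH = 13.852724, rounded to 4 dp:

13.8527


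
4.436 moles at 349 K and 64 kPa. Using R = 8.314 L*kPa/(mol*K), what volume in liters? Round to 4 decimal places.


PV = nRT, solve for V = nRT / P.
nRT = 4.436 * 8.314 * 349 = 12871.4355
V = 12871.4355 / 64
V = 201.11617969 L, rounded to 4 dp:

201.1162 L


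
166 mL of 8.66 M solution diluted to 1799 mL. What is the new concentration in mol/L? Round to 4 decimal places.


Dilution: M1*V1 = M2*V2, solve for M2.
M2 = M1*V1 / V2
M2 = 8.66 * 166 / 1799
M2 = 1437.56 / 1799
M2 = 0.79908838 mol/L, rounded to 4 dp:

0.7991 mol/L


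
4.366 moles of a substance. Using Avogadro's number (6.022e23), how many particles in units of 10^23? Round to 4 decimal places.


N = n * NA, then divide by 1e23 for the requested units.
N / 1e23 = n * 6.022
N / 1e23 = 4.366 * 6.022
N / 1e23 = 26.292052, rounded to 4 dp:

26.2921


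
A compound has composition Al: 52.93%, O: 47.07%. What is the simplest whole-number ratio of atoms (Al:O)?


Assume 100 g of compound, divide each mass% by atomic mass to get moles, then normalize by the smallest to get a raw atom ratio.
Moles per 100 g: Al: 52.93/26.982 = 1.9617, O: 47.07/15.999 = 2.9421
Raw ratio (divide by min = 1.9617): Al: 1.0, O: 1.5
Multiply by 2 to clear fractions: Al: 2.0 ~= 2, O: 3.0 ~= 3
Reduce by GCD to get the simplest whole-number ratio:

2:3


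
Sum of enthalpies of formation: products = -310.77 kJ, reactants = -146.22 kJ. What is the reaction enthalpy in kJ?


dH_rxn = sum(dH_f products) - sum(dH_f reactants)
dH_rxn = -310.77 - (-146.22)
dH_rxn = -164.55 kJ:

-164.55 kJ


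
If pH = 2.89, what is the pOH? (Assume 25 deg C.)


At 25 deg C, pH + pOH = 14.
pOH = 14 - pH = 14 - 2.89
pOH = 11.11:

11.11


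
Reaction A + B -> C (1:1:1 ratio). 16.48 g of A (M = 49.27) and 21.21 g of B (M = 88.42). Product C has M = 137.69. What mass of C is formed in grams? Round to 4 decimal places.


Find moles of each reactant; the smaller value is the limiting reagent in a 1:1:1 reaction, so moles_C equals moles of the limiter.
n_A = mass_A / M_A = 16.48 / 49.27 = 0.334483 mol
n_B = mass_B / M_B = 21.21 / 88.42 = 0.239878 mol
Limiting reagent: B (smaller), n_limiting = 0.239878 mol
mass_C = n_limiting * M_C = 0.239878 * 137.69
mass_C = 33.02880182 g, rounded to 4 dp:

33.0288 g


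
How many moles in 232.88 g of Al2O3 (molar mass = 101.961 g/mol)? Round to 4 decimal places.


n = mass / M
n = 232.88 / 101.961
n = 2.28401055 mol, rounded to 4 dp:

2.2840 mol


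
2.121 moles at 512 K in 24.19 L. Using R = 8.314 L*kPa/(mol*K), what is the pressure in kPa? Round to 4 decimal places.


PV = nRT, solve for P = nRT / V.
nRT = 2.121 * 8.314 * 512 = 9028.6049
P = 9028.6049 / 24.19
P = 373.2370773 kPa, rounded to 4 dp:

373.2371 kPa


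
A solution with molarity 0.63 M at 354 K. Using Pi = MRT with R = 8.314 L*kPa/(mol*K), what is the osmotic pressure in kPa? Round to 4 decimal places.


Osmotic pressure (van't Hoff): Pi = M*R*T.
RT = 8.314 * 354 = 2943.156
Pi = 0.63 * 2943.156
Pi = 1854.18828 kPa, rounded to 4 dp:

1854.1883 kPa


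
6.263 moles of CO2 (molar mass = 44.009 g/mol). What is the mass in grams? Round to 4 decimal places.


mass = n * M
mass = 6.263 * 44.009
mass = 275.628367 g, rounded to 4 dp:

275.6284 g


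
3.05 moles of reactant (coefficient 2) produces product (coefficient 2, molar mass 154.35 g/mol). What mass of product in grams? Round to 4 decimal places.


Use the coefficient ratio to convert reactant moles to product moles, then multiply by the product's molar mass.
moles_P = moles_R * (coeff_P / coeff_R) = 3.05 * (2/2) = 3.05
mass_P = moles_P * M_P = 3.05 * 154.35
mass_P = 470.7675 g, rounded to 4 dp:

470.7675 g


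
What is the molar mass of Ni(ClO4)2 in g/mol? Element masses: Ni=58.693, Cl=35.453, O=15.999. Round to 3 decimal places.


M = sum(count * atomic_mass) over atoms.
M = 1*58.693 + 2*35.453 + 8*15.999
M = 58.693 + 70.906 + 127.992
M = 257.591 g/mol, rounded to 3 dp:

257.591 g/mol


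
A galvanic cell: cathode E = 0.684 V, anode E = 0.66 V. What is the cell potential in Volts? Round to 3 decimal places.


Standard cell potential: E_cell = E_cathode - E_anode.
E_cell = 0.684 - (0.66)
E_cell = 0.024 V, rounded to 3 dp:

0.024 V


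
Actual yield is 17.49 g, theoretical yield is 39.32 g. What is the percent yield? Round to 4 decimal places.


% yield = 100 * actual / theoretical
% yield = 100 * 17.49 / 39.32
% yield = 44.48118006 %, rounded to 4 dp:

44.4812 %


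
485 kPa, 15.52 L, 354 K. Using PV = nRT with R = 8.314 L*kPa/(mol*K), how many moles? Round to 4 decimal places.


PV = nRT, solve for n = PV / (RT).
PV = 485 * 15.52 = 7527.2
RT = 8.314 * 354 = 2943.156
n = 7527.2 / 2943.156
n = 2.55752668 mol, rounded to 4 dp:

2.5575 mol


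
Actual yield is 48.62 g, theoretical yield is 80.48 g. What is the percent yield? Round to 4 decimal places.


% yield = 100 * actual / theoretical
% yield = 100 * 48.62 / 80.48
% yield = 60.41252485 %, rounded to 4 dp:

60.4125 %


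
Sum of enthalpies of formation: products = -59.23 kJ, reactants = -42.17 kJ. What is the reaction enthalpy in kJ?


dH_rxn = sum(dH_f products) - sum(dH_f reactants)
dH_rxn = -59.23 - (-42.17)
dH_rxn = -17.06 kJ:

-17.06 kJ


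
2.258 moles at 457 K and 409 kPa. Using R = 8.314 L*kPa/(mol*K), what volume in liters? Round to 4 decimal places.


PV = nRT, solve for V = nRT / P.
nRT = 2.258 * 8.314 * 457 = 8579.2665
V = 8579.2665 / 409
V = 20.97620171 L, rounded to 4 dp:

20.9762 L


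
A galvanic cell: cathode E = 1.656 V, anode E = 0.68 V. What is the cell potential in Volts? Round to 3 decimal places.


Standard cell potential: E_cell = E_cathode - E_anode.
E_cell = 1.656 - (0.68)
E_cell = 0.976 V, rounded to 3 dp:

0.976 V


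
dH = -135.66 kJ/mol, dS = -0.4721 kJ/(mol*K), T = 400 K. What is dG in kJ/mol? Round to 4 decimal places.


Gibbs: dG = dH - T*dS (consistent units, dS already in kJ/(mol*K)).
T*dS = 400 * -0.4721 = -188.84
dG = -135.66 - (-188.84)
dG = 53.18 kJ/mol, rounded to 4 dp:

53.1800 kJ/mol


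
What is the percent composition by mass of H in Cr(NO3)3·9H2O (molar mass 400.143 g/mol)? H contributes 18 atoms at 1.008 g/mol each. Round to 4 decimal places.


pct = 100 * (n_elem * M_elem) / M_total
mass_contribution = 18 * 1.008 = 18.144 g/mol
pct = 100 * 18.144 / 400.143
pct = 4.53437896 %, rounded to 4 dp:

4.5344 %


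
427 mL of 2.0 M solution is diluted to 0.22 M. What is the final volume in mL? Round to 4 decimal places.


Dilution: M1*V1 = M2*V2, solve for V2.
V2 = M1*V1 / M2
V2 = 2.0 * 427 / 0.22
V2 = 854.0 / 0.22
V2 = 3881.81818182 mL, rounded to 4 dp:

3881.8182 mL


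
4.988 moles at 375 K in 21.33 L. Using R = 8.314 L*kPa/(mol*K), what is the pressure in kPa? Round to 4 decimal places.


PV = nRT, solve for P = nRT / V.
nRT = 4.988 * 8.314 * 375 = 15551.337
P = 15551.337 / 21.33
P = 729.08284107 kPa, rounded to 4 dp:

729.0828 kPa


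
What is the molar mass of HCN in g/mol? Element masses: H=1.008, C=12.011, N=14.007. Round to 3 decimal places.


M = sum(count * atomic_mass) over atoms.
M = 1*1.008 + 1*12.011 + 1*14.007
M = 1.008 + 12.011 + 14.007
M = 27.026 g/mol, rounded to 3 dp:

27.026 g/mol


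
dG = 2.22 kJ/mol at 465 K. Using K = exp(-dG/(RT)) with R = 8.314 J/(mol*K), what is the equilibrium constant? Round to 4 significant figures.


dG is in kJ/mol; multiply by 1000 to match R in J/(mol*K).
RT = 8.314 * 465 = 3866.01 J/mol
exponent = -dG*1000 / (RT) = -(2.22*1000) / 3866.01 = -0.57423545
K = exp(-0.57423545)
K = 0.56313525, rounded to 4 significant figures:

0.5631


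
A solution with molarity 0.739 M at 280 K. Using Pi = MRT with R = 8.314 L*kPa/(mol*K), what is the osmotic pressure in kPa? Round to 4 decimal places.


Osmotic pressure (van't Hoff): Pi = M*R*T.
RT = 8.314 * 280 = 2327.92
Pi = 0.739 * 2327.92
Pi = 1720.33288 kPa, rounded to 4 dp:

1720.3329 kPa


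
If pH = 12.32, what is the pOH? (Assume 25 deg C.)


At 25 deg C, pH + pOH = 14.
pOH = 14 - pH = 14 - 12.32
pOH = 1.68:

1.68


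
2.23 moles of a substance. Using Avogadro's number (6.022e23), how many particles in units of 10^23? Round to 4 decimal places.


N = n * NA, then divide by 1e23 for the requested units.
N / 1e23 = n * 6.022
N / 1e23 = 2.23 * 6.022
N / 1e23 = 13.42906, rounded to 4 dp:

13.4291


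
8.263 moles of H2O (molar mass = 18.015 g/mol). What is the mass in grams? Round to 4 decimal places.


mass = n * M
mass = 8.263 * 18.015
mass = 148.857945 g, rounded to 4 dp:

148.8579 g


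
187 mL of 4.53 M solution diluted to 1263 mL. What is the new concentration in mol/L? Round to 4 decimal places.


Dilution: M1*V1 = M2*V2, solve for M2.
M2 = M1*V1 / V2
M2 = 4.53 * 187 / 1263
M2 = 847.11 / 1263
M2 = 0.67071259 mol/L, rounded to 4 dp:

0.6707 mol/L


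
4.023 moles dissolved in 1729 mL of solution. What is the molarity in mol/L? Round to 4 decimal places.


Convert volume to liters: V_L = V_mL / 1000.
V_L = 1729 / 1000 = 1.729 L
M = n / V_L = 4.023 / 1.729
M = 2.32677848 mol/L, rounded to 4 dp:

2.3268 mol/L


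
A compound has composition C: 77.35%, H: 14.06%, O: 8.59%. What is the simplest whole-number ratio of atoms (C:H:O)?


Assume 100 g of compound, divide each mass% by atomic mass to get moles, then normalize by the smallest to get a raw atom ratio.
Moles per 100 g: C: 77.35/12.011 = 6.4399, H: 14.06/1.008 = 13.9484, O: 8.59/15.999 = 0.5369
Raw ratio (divide by min = 0.5369): C: 11.994, H: 25.979, O: 1.0
Multiply by 1 to clear fractions: C: 11.994 ~= 12, H: 25.979 ~= 26, O: 1.0 ~= 1
Reduce by GCD to get the simplest whole-number ratio:

12:26:1


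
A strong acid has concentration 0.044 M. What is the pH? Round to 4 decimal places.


A strong acid dissociates completely, so [H+] equals the given concentration.
pH = -log10([H+]) = -log10(0.044)
pH = 1.35654732, rounded to 4 dp:

1.3565


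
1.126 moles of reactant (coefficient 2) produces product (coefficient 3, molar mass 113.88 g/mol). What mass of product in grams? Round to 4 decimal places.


Use the coefficient ratio to convert reactant moles to product moles, then multiply by the product's molar mass.
moles_P = moles_R * (coeff_P / coeff_R) = 1.126 * (3/2) = 1.689
mass_P = moles_P * M_P = 1.689 * 113.88
mass_P = 192.34332 g, rounded to 4 dp:

192.3433 g


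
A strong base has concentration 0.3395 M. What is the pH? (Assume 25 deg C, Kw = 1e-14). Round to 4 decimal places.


A strong base dissociates completely, so [OH-] equals the given concentration.
pOH = -log10([OH-]) = -log10(0.3395) = 0.46916
pH = 14 - pOH = 14 - 0.46916
pH = 13.53084, rounded to 4 dp:

13.5308


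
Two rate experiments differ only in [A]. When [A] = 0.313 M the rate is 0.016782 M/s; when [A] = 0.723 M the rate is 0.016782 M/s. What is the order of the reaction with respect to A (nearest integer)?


Rate is proportional to [A]^n, so rate2/rate1 = ([A]2/[A]1)^n. Take logs to solve for n.
rate2/rate1 = 0.016782 / 0.016782 = 1.0
[A]2/[A]1 = 0.723 / 0.313 = 2.3099
n = ln(1.0) / ln(2.3099) = 0.0
Nearest integer order:

0


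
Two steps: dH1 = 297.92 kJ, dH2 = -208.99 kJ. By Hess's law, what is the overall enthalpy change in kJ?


Hess's law: enthalpy is a state function, so add the step enthalpies.
dH_total = dH1 + dH2 = 297.92 + (-208.99)
dH_total = 88.93 kJ:

88.93 kJ


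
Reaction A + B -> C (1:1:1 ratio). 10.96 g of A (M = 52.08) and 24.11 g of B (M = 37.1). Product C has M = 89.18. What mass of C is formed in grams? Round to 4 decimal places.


Find moles of each reactant; the smaller value is the limiting reagent in a 1:1:1 reaction, so moles_C equals moles of the limiter.
n_A = mass_A / M_A = 10.96 / 52.08 = 0.210445 mol
n_B = mass_B / M_B = 24.11 / 37.1 = 0.649865 mol
Limiting reagent: A (smaller), n_limiting = 0.210445 mol
mass_C = n_limiting * M_C = 0.210445 * 89.18
mass_C = 18.7674851 g, rounded to 4 dp:

18.7675 g


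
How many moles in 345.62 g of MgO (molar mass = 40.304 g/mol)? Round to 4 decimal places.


n = mass / M
n = 345.62 / 40.304
n = 8.57532751 mol, rounded to 4 dp:

8.5753 mol


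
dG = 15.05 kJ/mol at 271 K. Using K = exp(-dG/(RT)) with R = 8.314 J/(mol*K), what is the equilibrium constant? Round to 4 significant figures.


dG is in kJ/mol; multiply by 1000 to match R in J/(mol*K).
RT = 8.314 * 271 = 2253.094 J/mol
exponent = -dG*1000 / (RT) = -(15.05*1000) / 2253.094 = -6.67970355
K = exp(-6.67970355)
K = 0.0012561503, rounded to 4 significant figures:

0.001256


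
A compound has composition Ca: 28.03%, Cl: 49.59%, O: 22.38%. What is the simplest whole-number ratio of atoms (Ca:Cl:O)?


Assume 100 g of compound, divide each mass% by atomic mass to get moles, then normalize by the smallest to get a raw atom ratio.
Moles per 100 g: Ca: 28.03/40.078 = 0.6994, Cl: 49.59/35.453 = 1.3988, O: 22.38/15.999 = 1.3988
Raw ratio (divide by min = 0.6994): Ca: 1.0, Cl: 2.0, O: 2.0
Multiply by 1 to clear fractions: Ca: 1.0 ~= 1, Cl: 2.0 ~= 2, O: 2.0 ~= 2
Reduce by GCD to get the simplest whole-number ratio:

1:2:2


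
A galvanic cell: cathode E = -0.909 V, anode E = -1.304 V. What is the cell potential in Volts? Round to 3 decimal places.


Standard cell potential: E_cell = E_cathode - E_anode.
E_cell = -0.909 - (-1.304)
E_cell = 0.395 V, rounded to 3 dp:

0.395 V


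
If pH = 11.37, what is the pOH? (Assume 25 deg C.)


At 25 deg C, pH + pOH = 14.
pOH = 14 - pH = 14 - 11.37
pOH = 2.63:

2.63


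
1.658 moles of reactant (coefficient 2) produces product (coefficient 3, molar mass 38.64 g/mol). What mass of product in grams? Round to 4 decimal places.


Use the coefficient ratio to convert reactant moles to product moles, then multiply by the product's molar mass.
moles_P = moles_R * (coeff_P / coeff_R) = 1.658 * (3/2) = 2.487
mass_P = moles_P * M_P = 2.487 * 38.64
mass_P = 96.09768 g, rounded to 4 dp:

96.0977 g


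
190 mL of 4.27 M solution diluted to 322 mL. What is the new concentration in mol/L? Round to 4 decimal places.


Dilution: M1*V1 = M2*V2, solve for M2.
M2 = M1*V1 / V2
M2 = 4.27 * 190 / 322
M2 = 811.3 / 322
M2 = 2.51956522 mol/L, rounded to 4 dp:

2.5196 mol/L


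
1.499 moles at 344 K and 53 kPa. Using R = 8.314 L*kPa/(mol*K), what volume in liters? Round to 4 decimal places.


PV = nRT, solve for V = nRT / P.
nRT = 1.499 * 8.314 * 344 = 4287.164
V = 4287.164 / 53
V = 80.88988679 L, rounded to 4 dp:

80.8899 L


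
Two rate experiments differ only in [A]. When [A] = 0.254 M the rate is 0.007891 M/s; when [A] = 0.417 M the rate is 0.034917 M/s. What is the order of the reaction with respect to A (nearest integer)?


Rate is proportional to [A]^n, so rate2/rate1 = ([A]2/[A]1)^n. Take logs to solve for n.
rate2/rate1 = 0.034917 / 0.007891 = 4.4249
[A]2/[A]1 = 0.417 / 0.254 = 1.6417
n = ln(4.4249) / ln(1.6417) = 3.0
Nearest integer order:

3


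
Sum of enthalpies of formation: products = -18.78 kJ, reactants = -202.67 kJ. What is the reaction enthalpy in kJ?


dH_rxn = sum(dH_f products) - sum(dH_f reactants)
dH_rxn = -18.78 - (-202.67)
dH_rxn = 183.89 kJ:

183.89 kJ


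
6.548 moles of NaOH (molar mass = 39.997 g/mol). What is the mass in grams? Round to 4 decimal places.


mass = n * M
mass = 6.548 * 39.997
mass = 261.900356 g, rounded to 4 dp:

261.9004 g


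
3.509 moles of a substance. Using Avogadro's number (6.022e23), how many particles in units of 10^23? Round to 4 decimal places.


N = n * NA, then divide by 1e23 for the requested units.
N / 1e23 = n * 6.022
N / 1e23 = 3.509 * 6.022
N / 1e23 = 21.131198, rounded to 4 dp:

21.1312


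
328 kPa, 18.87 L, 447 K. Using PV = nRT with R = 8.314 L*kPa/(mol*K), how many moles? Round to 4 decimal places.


PV = nRT, solve for n = PV / (RT).
PV = 328 * 18.87 = 6189.36
RT = 8.314 * 447 = 3716.358
n = 6189.36 / 3716.358
n = 1.66543697 mol, rounded to 4 dp:

1.6654 mol


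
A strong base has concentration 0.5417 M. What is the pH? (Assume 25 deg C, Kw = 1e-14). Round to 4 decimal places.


A strong base dissociates completely, so [OH-] equals the given concentration.
pOH = -log10([OH-]) = -log10(0.5417) = 0.266241
pH = 14 - pOH = 14 - 0.266241
pH = 13.733759, rounded to 4 dp:

13.7338


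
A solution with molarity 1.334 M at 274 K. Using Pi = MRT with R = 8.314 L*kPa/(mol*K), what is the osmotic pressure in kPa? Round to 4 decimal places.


Osmotic pressure (van't Hoff): Pi = M*R*T.
RT = 8.314 * 274 = 2278.036
Pi = 1.334 * 2278.036
Pi = 3038.900024 kPa, rounded to 4 dp:

3038.9000 kPa


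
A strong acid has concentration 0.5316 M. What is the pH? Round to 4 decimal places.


A strong acid dissociates completely, so [H+] equals the given concentration.
pH = -log10([H+]) = -log10(0.5316)
pH = 0.27441503, rounded to 4 dp:

0.2744


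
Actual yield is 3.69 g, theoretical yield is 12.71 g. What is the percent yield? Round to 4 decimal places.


% yield = 100 * actual / theoretical
% yield = 100 * 3.69 / 12.71
% yield = 29.03225806 %, rounded to 4 dp:

29.0323 %


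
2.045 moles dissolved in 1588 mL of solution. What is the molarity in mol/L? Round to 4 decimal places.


Convert volume to liters: V_L = V_mL / 1000.
V_L = 1588 / 1000 = 1.588 L
M = n / V_L = 2.045 / 1.588
M = 1.28778338 mol/L, rounded to 4 dp:

1.2878 mol/L


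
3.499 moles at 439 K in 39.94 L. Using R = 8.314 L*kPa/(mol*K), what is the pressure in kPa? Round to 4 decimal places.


PV = nRT, solve for P = nRT / V.
nRT = 3.499 * 8.314 * 439 = 12770.8112
P = 12770.8112 / 39.94
P = 319.74990486 kPa, rounded to 4 dp:

319.7499 kPa


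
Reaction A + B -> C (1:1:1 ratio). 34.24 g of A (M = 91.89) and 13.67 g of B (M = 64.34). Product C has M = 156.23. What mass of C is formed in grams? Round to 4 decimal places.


Find moles of each reactant; the smaller value is the limiting reagent in a 1:1:1 reaction, so moles_C equals moles of the limiter.
n_A = mass_A / M_A = 34.24 / 91.89 = 0.372619 mol
n_B = mass_B / M_B = 13.67 / 64.34 = 0.212465 mol
Limiting reagent: B (smaller), n_limiting = 0.212465 mol
mass_C = n_limiting * M_C = 0.212465 * 156.23
mass_C = 33.19340695 g, rounded to 4 dp:

33.1934 g


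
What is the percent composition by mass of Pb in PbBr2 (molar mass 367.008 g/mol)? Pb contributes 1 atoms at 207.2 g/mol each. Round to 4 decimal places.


pct = 100 * (n_elem * M_elem) / M_total
mass_contribution = 1 * 207.2 = 207.2 g/mol
pct = 100 * 207.2 / 367.008
pct = 56.45653501 %, rounded to 4 dp:

56.4565 %


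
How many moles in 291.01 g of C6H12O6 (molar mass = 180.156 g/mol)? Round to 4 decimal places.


n = mass / M
n = 291.01 / 180.156
n = 1.61532228 mol, rounded to 4 dp:

1.6153 mol


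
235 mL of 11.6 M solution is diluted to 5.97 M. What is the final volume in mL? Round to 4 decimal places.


Dilution: M1*V1 = M2*V2, solve for V2.
V2 = M1*V1 / M2
V2 = 11.6 * 235 / 5.97
V2 = 2726.0 / 5.97
V2 = 456.61641541 mL, rounded to 4 dp:

456.6164 mL


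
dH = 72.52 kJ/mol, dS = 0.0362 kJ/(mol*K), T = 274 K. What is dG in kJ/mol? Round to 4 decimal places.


Gibbs: dG = dH - T*dS (consistent units, dS already in kJ/(mol*K)).
T*dS = 274 * 0.0362 = 9.9188
dG = 72.52 - (9.9188)
dG = 62.6012 kJ/mol, rounded to 4 dp:

62.6012 kJ/mol


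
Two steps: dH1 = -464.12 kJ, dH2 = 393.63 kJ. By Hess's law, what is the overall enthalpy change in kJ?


Hess's law: enthalpy is a state function, so add the step enthalpies.
dH_total = dH1 + dH2 = -464.12 + (393.63)
dH_total = -70.49 kJ:

-70.49 kJ


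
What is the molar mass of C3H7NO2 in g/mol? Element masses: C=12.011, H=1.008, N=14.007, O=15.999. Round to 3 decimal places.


M = sum(count * atomic_mass) over atoms.
M = 3*12.011 + 7*1.008 + 1*14.007 + 2*15.999
M = 36.033 + 7.056 + 14.007 + 31.998
M = 89.094 g/mol, rounded to 3 dp:

89.094 g/mol


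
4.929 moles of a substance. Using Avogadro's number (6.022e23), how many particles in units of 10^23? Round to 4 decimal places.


N = n * NA, then divide by 1e23 for the requested units.
N / 1e23 = n * 6.022
N / 1e23 = 4.929 * 6.022
N / 1e23 = 29.682438, rounded to 4 dp:

29.6824


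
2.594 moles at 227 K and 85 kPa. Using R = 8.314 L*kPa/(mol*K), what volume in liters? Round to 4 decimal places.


PV = nRT, solve for V = nRT / P.
nRT = 2.594 * 8.314 * 227 = 4895.5991
V = 4895.5991 / 85
V = 57.59528353 L, rounded to 4 dp:

57.5953 L


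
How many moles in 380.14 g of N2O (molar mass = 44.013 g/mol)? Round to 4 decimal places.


n = mass / M
n = 380.14 / 44.013
n = 8.63699362 mol, rounded to 4 dp:

8.6370 mol


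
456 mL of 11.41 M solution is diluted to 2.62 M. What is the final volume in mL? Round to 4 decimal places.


Dilution: M1*V1 = M2*V2, solve for V2.
V2 = M1*V1 / M2
V2 = 11.41 * 456 / 2.62
V2 = 5202.96 / 2.62
V2 = 1985.86259542 mL, rounded to 4 dp:

1985.8626 mL


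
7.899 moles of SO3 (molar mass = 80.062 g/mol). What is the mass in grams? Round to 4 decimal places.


mass = n * M
mass = 7.899 * 80.062
mass = 632.409738 g, rounded to 4 dp:

632.4097 g


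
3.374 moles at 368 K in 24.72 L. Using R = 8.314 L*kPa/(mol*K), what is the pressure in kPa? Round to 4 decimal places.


PV = nRT, solve for P = nRT / V.
nRT = 3.374 * 8.314 * 368 = 10322.9284
P = 10322.9284 / 24.72
P = 417.59419094 kPa, rounded to 4 dp:

417.5942 kPa


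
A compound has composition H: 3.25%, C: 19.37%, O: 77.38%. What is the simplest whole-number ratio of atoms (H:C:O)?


Assume 100 g of compound, divide each mass% by atomic mass to get moles, then normalize by the smallest to get a raw atom ratio.
Moles per 100 g: H: 3.25/1.008 = 3.2242, C: 19.37/12.011 = 1.6127, O: 77.38/15.999 = 4.8366
Raw ratio (divide by min = 1.6127): H: 1.999, C: 1.0, O: 2.999
Multiply by 1 to clear fractions: H: 1.999 ~= 2, C: 1.0 ~= 1, O: 2.999 ~= 3
Reduce by GCD to get the simplest whole-number ratio:

2:1:3


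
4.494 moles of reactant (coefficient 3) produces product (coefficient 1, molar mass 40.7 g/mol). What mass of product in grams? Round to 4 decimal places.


Use the coefficient ratio to convert reactant moles to product moles, then multiply by the product's molar mass.
moles_P = moles_R * (coeff_P / coeff_R) = 4.494 * (1/3) = 1.498
mass_P = moles_P * M_P = 1.498 * 40.7
mass_P = 60.9686 g, rounded to 4 dp:

60.9686 g


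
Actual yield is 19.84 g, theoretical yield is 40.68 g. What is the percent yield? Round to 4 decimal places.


% yield = 100 * actual / theoretical
% yield = 100 * 19.84 / 40.68
% yield = 48.77089479 %, rounded to 4 dp:

48.7709 %


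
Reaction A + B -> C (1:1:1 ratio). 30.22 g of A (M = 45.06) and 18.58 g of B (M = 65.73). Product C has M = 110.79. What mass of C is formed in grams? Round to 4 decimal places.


Find moles of each reactant; the smaller value is the limiting reagent in a 1:1:1 reaction, so moles_C equals moles of the limiter.
n_A = mass_A / M_A = 30.22 / 45.06 = 0.670661 mol
n_B = mass_B / M_B = 18.58 / 65.73 = 0.282672 mol
Limiting reagent: B (smaller), n_limiting = 0.282672 mol
mass_C = n_limiting * M_C = 0.282672 * 110.79
mass_C = 31.31723088 g, rounded to 4 dp:

31.3172 g


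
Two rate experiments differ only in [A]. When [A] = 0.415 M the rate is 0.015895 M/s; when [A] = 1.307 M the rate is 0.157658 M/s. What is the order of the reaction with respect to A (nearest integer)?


Rate is proportional to [A]^n, so rate2/rate1 = ([A]2/[A]1)^n. Take logs to solve for n.
rate2/rate1 = 0.157658 / 0.015895 = 9.9187
[A]2/[A]1 = 1.307 / 0.415 = 3.1494
n = ln(9.9187) / ln(3.1494) = 2.0
Nearest integer order:

2


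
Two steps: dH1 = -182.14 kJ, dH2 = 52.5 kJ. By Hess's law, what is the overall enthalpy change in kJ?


Hess's law: enthalpy is a state function, so add the step enthalpies.
dH_total = dH1 + dH2 = -182.14 + (52.5)
dH_total = -129.64 kJ:

-129.64 kJ


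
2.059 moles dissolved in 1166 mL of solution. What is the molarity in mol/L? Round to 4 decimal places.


Convert volume to liters: V_L = V_mL / 1000.
V_L = 1166 / 1000 = 1.166 L
M = n / V_L = 2.059 / 1.166
M = 1.76586621 mol/L, rounded to 4 dp:

1.7659 mol/L


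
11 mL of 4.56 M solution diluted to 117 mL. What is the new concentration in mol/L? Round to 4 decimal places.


Dilution: M1*V1 = M2*V2, solve for M2.
M2 = M1*V1 / V2
M2 = 4.56 * 11 / 117
M2 = 50.16 / 117
M2 = 0.42871795 mol/L, rounded to 4 dp:

0.4287 mol/L


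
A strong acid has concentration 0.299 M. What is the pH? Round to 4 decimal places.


A strong acid dissociates completely, so [H+] equals the given concentration.
pH = -log10([H+]) = -log10(0.299)
pH = 0.52432881, rounded to 4 dp:

0.5243


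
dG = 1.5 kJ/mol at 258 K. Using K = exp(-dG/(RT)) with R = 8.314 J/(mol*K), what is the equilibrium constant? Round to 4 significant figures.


dG is in kJ/mol; multiply by 1000 to match R in J/(mol*K).
RT = 8.314 * 258 = 2145.012 J/mol
exponent = -dG*1000 / (RT) = -(1.5*1000) / 2145.012 = -0.69929679
K = exp(-0.69929679)
K = 0.49693463, rounded to 4 significant figures:

0.4969


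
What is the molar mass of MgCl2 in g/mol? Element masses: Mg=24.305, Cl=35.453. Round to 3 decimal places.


M = sum(count * atomic_mass) over atoms.
M = 1*24.305 + 2*35.453
M = 24.305 + 70.906
M = 95.211 g/mol, rounded to 3 dp:

95.211 g/mol


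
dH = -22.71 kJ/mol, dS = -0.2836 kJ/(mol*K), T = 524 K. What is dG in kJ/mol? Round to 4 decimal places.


Gibbs: dG = dH - T*dS (consistent units, dS already in kJ/(mol*K)).
T*dS = 524 * -0.2836 = -148.6064
dG = -22.71 - (-148.6064)
dG = 125.8964 kJ/mol, rounded to 4 dp:

125.8964 kJ/mol


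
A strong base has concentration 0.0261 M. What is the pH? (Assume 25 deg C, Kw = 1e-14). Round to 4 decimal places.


A strong base dissociates completely, so [OH-] equals the given concentration.
pOH = -log10([OH-]) = -log10(0.0261) = 1.583359
pH = 14 - pOH = 14 - 1.583359
pH = 12.416641, rounded to 4 dp:

12.4166


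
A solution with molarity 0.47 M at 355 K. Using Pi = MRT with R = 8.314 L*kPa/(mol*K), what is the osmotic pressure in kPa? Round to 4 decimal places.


Osmotic pressure (van't Hoff): Pi = M*R*T.
RT = 8.314 * 355 = 2951.47
Pi = 0.47 * 2951.47
Pi = 1387.1909 kPa, rounded to 4 dp:

1387.1909 kPa


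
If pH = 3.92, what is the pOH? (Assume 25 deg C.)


At 25 deg C, pH + pOH = 14.
pOH = 14 - pH = 14 - 3.92
pOH = 10.08:

10.08


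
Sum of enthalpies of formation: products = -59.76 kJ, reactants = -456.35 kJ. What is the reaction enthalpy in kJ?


dH_rxn = sum(dH_f products) - sum(dH_f reactants)
dH_rxn = -59.76 - (-456.35)
dH_rxn = 396.59 kJ:

396.59 kJ


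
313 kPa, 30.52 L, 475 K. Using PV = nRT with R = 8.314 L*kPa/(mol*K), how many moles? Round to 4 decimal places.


PV = nRT, solve for n = PV / (RT).
PV = 313 * 30.52 = 9552.76
RT = 8.314 * 475 = 3949.15
n = 9552.76 / 3949.15
n = 2.41894078 mol, rounded to 4 dp:

2.4189 mol


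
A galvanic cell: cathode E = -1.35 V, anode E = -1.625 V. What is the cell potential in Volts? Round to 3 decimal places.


Standard cell potential: E_cell = E_cathode - E_anode.
E_cell = -1.35 - (-1.625)
E_cell = 0.275 V, rounded to 3 dp:

0.275 V


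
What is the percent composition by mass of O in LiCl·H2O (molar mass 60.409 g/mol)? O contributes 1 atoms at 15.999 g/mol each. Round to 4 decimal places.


pct = 100 * (n_elem * M_elem) / M_total
mass_contribution = 1 * 15.999 = 15.999 g/mol
pct = 100 * 15.999 / 60.409
pct = 26.48446424 %, rounded to 4 dp:

26.4845 %
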